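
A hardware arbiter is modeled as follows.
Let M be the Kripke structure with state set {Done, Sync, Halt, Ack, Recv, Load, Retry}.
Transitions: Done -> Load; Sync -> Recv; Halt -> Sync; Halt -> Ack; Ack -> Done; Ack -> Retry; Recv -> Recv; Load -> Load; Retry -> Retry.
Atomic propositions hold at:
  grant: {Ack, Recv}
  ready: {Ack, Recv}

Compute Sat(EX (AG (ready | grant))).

{Sync, Recv}

Sat(ready | grant) = {Ack, Recv}
AG (ready | grant): greatest fixpoint, start Z0 = {Ack, Recv}, keep only states in Sat with every successor in Z. Z1 = {Recv}; fixed.
Sat(AG (ready | grant)) = {Recv}
Sat(EX (AG (ready | grant))) = {s : some successor in {Recv}} = {Sync, Recv}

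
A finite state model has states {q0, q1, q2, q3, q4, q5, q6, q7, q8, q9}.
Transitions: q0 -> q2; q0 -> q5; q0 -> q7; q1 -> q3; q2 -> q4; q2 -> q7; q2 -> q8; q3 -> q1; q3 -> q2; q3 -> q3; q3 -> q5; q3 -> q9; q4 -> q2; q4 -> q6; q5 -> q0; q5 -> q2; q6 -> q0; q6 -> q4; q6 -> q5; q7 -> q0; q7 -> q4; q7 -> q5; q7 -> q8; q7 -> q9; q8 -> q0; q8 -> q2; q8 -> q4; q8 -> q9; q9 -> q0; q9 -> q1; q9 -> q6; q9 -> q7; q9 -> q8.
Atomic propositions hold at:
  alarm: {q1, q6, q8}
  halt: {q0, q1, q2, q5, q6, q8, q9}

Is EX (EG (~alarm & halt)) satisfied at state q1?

Sat(~alarm) = {q0, q2, q3, q4, q5, q7, q9}
Sat(~alarm & halt) = {q0, q2, q5, q9}
EG (~alarm & halt): greatest fixpoint, start Z0 = {q0, q2, q5, q9}, keep only states in Sat with some successor in Z. Z1 = {q0, q5, q9}; fixed.
Sat(EG (~alarm & halt)) = {q0, q5, q9}
Sat(EX (EG (~alarm & halt))) = {s : some successor in {q0, q5, q9}} = {q0, q3, q5, q6, q7, q8, q9}
q1 ∉ Sat(EX (EG (~alarm & halt))) = {q0, q3, q5, q6, q7, q8, q9}, so the formula does not hold at q1.

No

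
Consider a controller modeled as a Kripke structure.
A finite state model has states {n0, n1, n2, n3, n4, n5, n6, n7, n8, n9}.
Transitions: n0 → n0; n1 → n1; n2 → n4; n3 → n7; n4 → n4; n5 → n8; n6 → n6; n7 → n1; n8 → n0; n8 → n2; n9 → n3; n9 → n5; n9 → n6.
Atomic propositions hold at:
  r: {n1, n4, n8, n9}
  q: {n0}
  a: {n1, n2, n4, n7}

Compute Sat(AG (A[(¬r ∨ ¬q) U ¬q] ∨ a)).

{n1, n2, n3, n4, n6, n7}

Sat(¬r) = {n0, n2, n3, n5, n6, n7}
Sat(¬q) = {n1, n2, n3, n4, n5, n6, n7, n8, n9}
Sat(¬r ∨ ¬q) = {n0, n1, n2, n3, n4, n5, n6, n7, n8, n9}
A[(¬r ∨ ¬q) U ¬q]: least fixpoint, start Z0 = Sat(¬q) = {n1, n2, n3, n4, n5, n6, n7, n8, n9}, add states in Sat(¬r ∨ ¬q) with every successor in Z. Already a fixed point.
Sat(A[(¬r ∨ ¬q) U ¬q]) = {n1, n2, n3, n4, n5, n6, n7, n8, n9}
Sat(A[(¬r ∨ ¬q) U ¬q] ∨ a) = {n1, n2, n3, n4, n5, n6, n7, n8, n9}
AG (A[(¬r ∨ ¬q) U ¬q] ∨ a): greatest fixpoint, start Z0 = {n1, n2, n3, n4, n5, n6, n7, n8, n9}, keep only states in Sat with every successor in Z. Z1 = {n1, n2, n3, n4, n5, n6, n7, n9}; Z2 = {n1, n2, n3, n4, n6, n7, n9}; Z3 = {n1, n2, n3, n4, n6, n7}; fixed.
Sat(AG (A[(¬r ∨ ¬q) U ¬q] ∨ a)) = {n1, n2, n3, n4, n6, n7}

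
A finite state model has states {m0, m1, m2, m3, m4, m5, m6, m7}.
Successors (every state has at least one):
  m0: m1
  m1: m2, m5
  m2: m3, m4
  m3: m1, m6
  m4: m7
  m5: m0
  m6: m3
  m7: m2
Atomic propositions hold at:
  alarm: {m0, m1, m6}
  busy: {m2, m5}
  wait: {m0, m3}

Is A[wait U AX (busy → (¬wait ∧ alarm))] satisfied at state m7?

Sat(¬wait) = {m1, m2, m4, m5, m6, m7}
Sat(¬wait ∧ alarm) = {m1, m6}
Sat(busy → (¬wait ∧ alarm)) = {m0, m1, m3, m4, m6, m7}
Sat(AX (busy → (¬wait ∧ alarm))) = {s : every successor in {m0, m1, m3, m4, m6, m7}} = {m0, m2, m3, m4, m5, m6}
A[wait U AX (busy → (¬wait ∧ alarm))]: least fixpoint, start Z0 = Sat(AX (busy → (¬wait ∧ alarm))) = {m0, m2, m3, m4, m5, m6}, add states in Sat(wait) with every successor in Z. Already a fixed point.
Sat(A[wait U AX (busy → (¬wait ∧ alarm))]) = {m0, m2, m3, m4, m5, m6}
m7 ∉ Sat(A[wait U AX (busy → (¬wait ∧ alarm))]) = {m0, m2, m3, m4, m5, m6}, so the formula does not hold at m7.

No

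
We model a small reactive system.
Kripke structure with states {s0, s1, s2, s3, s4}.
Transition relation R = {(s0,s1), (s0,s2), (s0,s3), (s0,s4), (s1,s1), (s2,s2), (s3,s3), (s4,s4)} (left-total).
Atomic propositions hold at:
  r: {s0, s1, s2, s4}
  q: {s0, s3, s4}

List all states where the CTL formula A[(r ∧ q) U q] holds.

{s0, s3, s4}

Sat(r ∧ q) = {s0, s4}
A[(r ∧ q) U q]: least fixpoint, start Z0 = Sat(q) = {s0, s3, s4}, add states in Sat(r ∧ q) with every successor in Z. Already a fixed point.
Sat(A[(r ∧ q) U q]) = {s0, s3, s4}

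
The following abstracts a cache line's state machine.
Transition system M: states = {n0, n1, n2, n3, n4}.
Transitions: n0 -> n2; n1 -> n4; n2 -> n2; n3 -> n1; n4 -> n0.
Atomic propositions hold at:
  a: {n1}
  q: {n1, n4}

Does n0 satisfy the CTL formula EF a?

No

EF a: least fixpoint, start Z0 = {n1}, add states with some successor in Z. Z1 = {n1, n3}; fixed.
Sat(EF a) = {n1, n3}
n0 ∉ Sat(EF a) = {n1, n3}, so the formula does not hold at n0.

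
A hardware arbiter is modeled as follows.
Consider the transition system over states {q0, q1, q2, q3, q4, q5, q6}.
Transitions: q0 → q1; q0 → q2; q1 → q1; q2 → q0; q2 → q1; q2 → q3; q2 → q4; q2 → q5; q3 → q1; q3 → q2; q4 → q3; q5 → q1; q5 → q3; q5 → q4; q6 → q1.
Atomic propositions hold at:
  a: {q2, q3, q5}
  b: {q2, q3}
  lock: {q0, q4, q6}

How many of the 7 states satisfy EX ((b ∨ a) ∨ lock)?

Sat(b ∨ a) = {q2, q3, q5}
Sat((b ∨ a) ∨ lock) = {q0, q2, q3, q4, q5, q6}
Sat(EX ((b ∨ a) ∨ lock)) = {s : some successor in {q0, q2, q3, q4, q5, q6}} = {q0, q2, q3, q4, q5}
|Sat(EX ((b ∨ a) ∨ lock))| = |{q0, q2, q3, q4, q5}| = 5.

5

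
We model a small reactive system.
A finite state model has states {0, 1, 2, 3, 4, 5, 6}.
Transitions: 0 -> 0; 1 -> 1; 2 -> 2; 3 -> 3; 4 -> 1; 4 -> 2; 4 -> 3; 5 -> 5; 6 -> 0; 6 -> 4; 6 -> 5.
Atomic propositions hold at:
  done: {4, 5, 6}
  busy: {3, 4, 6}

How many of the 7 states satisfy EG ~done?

4

Sat(~done) = {0, 1, 2, 3}
EG ~done: greatest fixpoint, start Z0 = {0, 1, 2, 3}, keep only states in Sat with some successor in Z. Already a fixed point.
Sat(EG ~done) = {0, 1, 2, 3}
|Sat(EG ~done)| = |{0, 1, 2, 3}| = 4.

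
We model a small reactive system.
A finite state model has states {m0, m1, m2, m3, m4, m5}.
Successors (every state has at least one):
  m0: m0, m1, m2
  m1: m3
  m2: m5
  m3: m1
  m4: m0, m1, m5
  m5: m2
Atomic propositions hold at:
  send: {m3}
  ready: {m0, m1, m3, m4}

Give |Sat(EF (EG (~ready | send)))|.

Sat(~ready) = {m2, m5}
Sat(~ready | send) = {m2, m3, m5}
EG (~ready | send): greatest fixpoint, start Z0 = {m2, m3, m5}, keep only states in Sat with some successor in Z. Z1 = {m2, m5}; fixed.
Sat(EG (~ready | send)) = {m2, m5}
EF (EG (~ready | send)): least fixpoint, start Z0 = {m2, m5}, add states with some successor in Z. Z1 = {m0, m2, m4, m5}; fixed.
Sat(EF (EG (~ready | send))) = {m0, m2, m4, m5}
|Sat(EF (EG (~ready | send)))| = |{m0, m2, m4, m5}| = 4.

4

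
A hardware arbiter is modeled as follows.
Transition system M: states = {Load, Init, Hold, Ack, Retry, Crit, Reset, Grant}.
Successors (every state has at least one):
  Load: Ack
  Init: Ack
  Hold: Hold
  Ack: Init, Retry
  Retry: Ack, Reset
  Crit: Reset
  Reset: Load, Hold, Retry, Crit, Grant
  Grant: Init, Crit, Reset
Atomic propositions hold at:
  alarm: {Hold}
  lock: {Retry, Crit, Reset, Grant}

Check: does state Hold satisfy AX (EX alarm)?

Yes

Sat(EX alarm) = {s : some successor in {Hold}} = {Hold, Reset}
Sat(AX (EX alarm)) = {s : every successor in {Hold, Reset}} = {Hold, Crit}
Hold ∈ Sat(AX (EX alarm)) = {Hold, Crit}, so the formula holds at Hold.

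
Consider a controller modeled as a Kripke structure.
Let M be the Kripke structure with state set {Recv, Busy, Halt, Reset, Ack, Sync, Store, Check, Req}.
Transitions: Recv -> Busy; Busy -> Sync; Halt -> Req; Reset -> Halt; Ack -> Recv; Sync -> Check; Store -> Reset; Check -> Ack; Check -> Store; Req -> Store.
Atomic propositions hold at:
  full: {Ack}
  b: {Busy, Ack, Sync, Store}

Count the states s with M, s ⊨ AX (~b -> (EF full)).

Sat(~b) = {Recv, Halt, Reset, Check, Req}
EF full: least fixpoint, start Z0 = {Ack}, add states with some successor in Z. Z1 = {Ack, Check}; Z2 = {Ack, Sync, Check}; Z3 = {Busy, Ack, Sync, Check}; Z4 = {Recv, Busy, Ack, Sync, Check}; fixed.
Sat(EF full) = {Recv, Busy, Ack, Sync, Check}
Sat(~b -> (EF full)) = {Recv, Busy, Ack, Sync, Store, Check}
Sat(AX (~b -> (EF full))) = {s : every successor in {Recv, Busy, Ack, Sync, Store, Check}} = {Recv, Busy, Ack, Sync, Check, Req}
|Sat(AX (~b -> (EF full)))| = |{Recv, Busy, Ack, Sync, Check, Req}| = 6.

6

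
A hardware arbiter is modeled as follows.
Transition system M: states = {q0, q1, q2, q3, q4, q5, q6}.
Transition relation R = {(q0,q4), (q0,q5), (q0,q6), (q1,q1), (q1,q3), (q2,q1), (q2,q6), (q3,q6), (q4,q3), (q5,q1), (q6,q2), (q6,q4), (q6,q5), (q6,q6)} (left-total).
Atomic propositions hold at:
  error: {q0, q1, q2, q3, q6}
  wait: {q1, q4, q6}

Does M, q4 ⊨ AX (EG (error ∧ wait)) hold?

Sat(error ∧ wait) = {q1, q6}
EG (error ∧ wait): greatest fixpoint, start Z0 = {q1, q6}, keep only states in Sat with some successor in Z. Already a fixed point.
Sat(EG (error ∧ wait)) = {q1, q6}
Sat(AX (EG (error ∧ wait))) = {s : every successor in {q1, q6}} = {q2, q3, q5}
q4 ∉ Sat(AX (EG (error ∧ wait))) = {q2, q3, q5}, so the formula does not hold at q4.

No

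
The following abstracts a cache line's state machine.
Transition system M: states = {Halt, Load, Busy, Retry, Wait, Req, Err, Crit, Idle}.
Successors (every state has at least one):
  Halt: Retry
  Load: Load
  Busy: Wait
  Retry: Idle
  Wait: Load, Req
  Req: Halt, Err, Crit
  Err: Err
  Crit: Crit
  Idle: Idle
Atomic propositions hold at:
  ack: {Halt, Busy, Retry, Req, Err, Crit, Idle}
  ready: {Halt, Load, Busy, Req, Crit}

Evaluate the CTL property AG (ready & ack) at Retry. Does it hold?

Sat(ready & ack) = {Halt, Busy, Req, Crit}
AG (ready & ack): greatest fixpoint, start Z0 = {Halt, Busy, Req, Crit}, keep only states in Sat with every successor in Z. Z1 = {Crit}; fixed.
Sat(AG (ready & ack)) = {Crit}
Retry ∉ Sat(AG (ready & ack)) = {Crit}, so the formula does not hold at Retry.

No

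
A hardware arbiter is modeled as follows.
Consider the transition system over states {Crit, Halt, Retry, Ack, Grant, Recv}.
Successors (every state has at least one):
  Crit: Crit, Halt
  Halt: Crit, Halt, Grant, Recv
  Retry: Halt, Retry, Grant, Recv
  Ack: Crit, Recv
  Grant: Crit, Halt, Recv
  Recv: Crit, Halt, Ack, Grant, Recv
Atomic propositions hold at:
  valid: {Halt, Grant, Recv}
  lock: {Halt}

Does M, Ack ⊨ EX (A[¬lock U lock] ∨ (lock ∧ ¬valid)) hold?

Sat(¬lock) = {Crit, Retry, Ack, Grant, Recv}
A[¬lock U lock]: least fixpoint, start Z0 = Sat(lock) = {Halt}, add states in Sat(¬lock) with every successor in Z. Already a fixed point.
Sat(A[¬lock U lock]) = {Halt}
Sat(¬valid) = {Crit, Retry, Ack}
Sat(lock ∧ ¬valid) = ∅
Sat(A[¬lock U lock] ∨ (lock ∧ ¬valid)) = {Halt}
Sat(EX (A[¬lock U lock] ∨ (lock ∧ ¬valid))) = {s : some successor in {Halt}} = {Crit, Halt, Retry, Grant, Recv}
Ack ∉ Sat(EX (A[¬lock U lock] ∨ (lock ∧ ¬valid))) = {Crit, Halt, Retry, Grant, Recv}, so the formula does not hold at Ack.

No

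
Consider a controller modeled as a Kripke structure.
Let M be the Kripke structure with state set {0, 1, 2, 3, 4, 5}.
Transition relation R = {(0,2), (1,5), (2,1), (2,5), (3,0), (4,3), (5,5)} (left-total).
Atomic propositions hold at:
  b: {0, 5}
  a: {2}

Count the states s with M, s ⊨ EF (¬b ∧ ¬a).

Sat(¬b) = {1, 2, 3, 4}
Sat(¬a) = {0, 1, 3, 4, 5}
Sat(¬b ∧ ¬a) = {1, 3, 4}
EF (¬b ∧ ¬a): least fixpoint, start Z0 = {1, 3, 4}, add states with some successor in Z. Z1 = {1, 2, 3, 4}; Z2 = {0, 1, 2, 3, 4}; fixed.
Sat(EF (¬b ∧ ¬a)) = {0, 1, 2, 3, 4}
|Sat(EF (¬b ∧ ¬a))| = |{0, 1, 2, 3, 4}| = 5.

5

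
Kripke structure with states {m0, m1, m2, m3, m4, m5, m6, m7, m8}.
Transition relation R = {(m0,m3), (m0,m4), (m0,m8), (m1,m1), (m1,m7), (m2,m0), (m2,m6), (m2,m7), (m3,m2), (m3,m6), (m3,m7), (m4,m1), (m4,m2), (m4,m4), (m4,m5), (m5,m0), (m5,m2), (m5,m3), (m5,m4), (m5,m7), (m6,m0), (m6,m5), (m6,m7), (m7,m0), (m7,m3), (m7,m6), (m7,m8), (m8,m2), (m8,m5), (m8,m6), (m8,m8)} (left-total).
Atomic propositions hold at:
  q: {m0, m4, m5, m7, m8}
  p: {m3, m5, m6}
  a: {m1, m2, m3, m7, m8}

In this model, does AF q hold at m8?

AF q: least fixpoint, start Z0 = {m0, m4, m5, m7, m8}, add states with every successor in Z. Z1 = {m0, m4, m5, m6, m7, m8}; Z2 = {m0, m2, m4, m5, m6, m7, m8}; Z3 = {m0, m2, m3, m4, m5, m6, m7, m8}; fixed.
Sat(AF q) = {m0, m2, m3, m4, m5, m6, m7, m8}
m8 ∈ Sat(AF q) = {m0, m2, m3, m4, m5, m6, m7, m8}, so the formula holds at m8.

Yes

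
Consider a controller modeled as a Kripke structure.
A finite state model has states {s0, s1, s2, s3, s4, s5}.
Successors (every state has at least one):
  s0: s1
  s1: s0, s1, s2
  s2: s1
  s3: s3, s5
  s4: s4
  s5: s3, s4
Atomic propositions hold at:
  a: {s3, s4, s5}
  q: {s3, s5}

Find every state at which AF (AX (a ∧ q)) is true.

Sat(a ∧ q) = {s3, s5}
Sat(AX (a ∧ q)) = {s : every successor in {s3, s5}} = {s3}
AF (AX (a ∧ q)): least fixpoint, start Z0 = {s3}, add states with every successor in Z. Already a fixed point.
Sat(AF (AX (a ∧ q))) = {s3}

{s3}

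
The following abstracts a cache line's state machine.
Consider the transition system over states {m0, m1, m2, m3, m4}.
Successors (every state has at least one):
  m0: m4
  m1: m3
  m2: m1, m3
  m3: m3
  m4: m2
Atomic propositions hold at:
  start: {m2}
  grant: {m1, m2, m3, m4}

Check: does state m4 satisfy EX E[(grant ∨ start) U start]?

Yes

Sat(grant ∨ start) = {m1, m2, m3, m4}
E[(grant ∨ start) U start]: least fixpoint, start Z0 = Sat(start) = {m2}, add states in Sat(grant ∨ start) with some successor in Z. Z1 = {m2, m4}; fixed.
Sat(E[(grant ∨ start) U start]) = {m2, m4}
Sat(EX E[(grant ∨ start) U start]) = {s : some successor in {m2, m4}} = {m0, m4}
m4 ∈ Sat(EX E[(grant ∨ start) U start]) = {m0, m4}, so the formula holds at m4.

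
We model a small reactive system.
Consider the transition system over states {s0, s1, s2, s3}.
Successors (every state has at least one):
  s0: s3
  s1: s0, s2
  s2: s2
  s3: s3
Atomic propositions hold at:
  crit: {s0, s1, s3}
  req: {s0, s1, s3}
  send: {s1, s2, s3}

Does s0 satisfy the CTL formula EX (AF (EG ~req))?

Sat(~req) = {s2}
EG ~req: greatest fixpoint, start Z0 = {s2}, keep only states in Sat with some successor in Z. Already a fixed point.
Sat(EG ~req) = {s2}
AF (EG ~req): least fixpoint, start Z0 = {s2}, add states with every successor in Z. Already a fixed point.
Sat(AF (EG ~req)) = {s2}
Sat(EX (AF (EG ~req))) = {s : some successor in {s2}} = {s1, s2}
s0 ∉ Sat(EX (AF (EG ~req))) = {s1, s2}, so the formula does not hold at s0.

No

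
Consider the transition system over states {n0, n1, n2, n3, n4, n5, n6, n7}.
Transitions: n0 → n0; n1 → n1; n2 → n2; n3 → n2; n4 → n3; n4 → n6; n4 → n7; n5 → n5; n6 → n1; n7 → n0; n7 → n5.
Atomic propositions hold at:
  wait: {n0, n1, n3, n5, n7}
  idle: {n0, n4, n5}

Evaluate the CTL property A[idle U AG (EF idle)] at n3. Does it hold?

No

EF idle: least fixpoint, start Z0 = {n0, n4, n5}, add states with some successor in Z. Z1 = {n0, n4, n5, n7}; fixed.
Sat(EF idle) = {n0, n4, n5, n7}
AG (EF idle): greatest fixpoint, start Z0 = {n0, n4, n5, n7}, keep only states in Sat with every successor in Z. Z1 = {n0, n5, n7}; fixed.
Sat(AG (EF idle)) = {n0, n5, n7}
A[idle U AG (EF idle)]: least fixpoint, start Z0 = Sat(AG (EF idle)) = {n0, n5, n7}, add states in Sat(idle) with every successor in Z. Already a fixed point.
Sat(A[idle U AG (EF idle)]) = {n0, n5, n7}
n3 ∉ Sat(A[idle U AG (EF idle)]) = {n0, n5, n7}, so the formula does not hold at n3.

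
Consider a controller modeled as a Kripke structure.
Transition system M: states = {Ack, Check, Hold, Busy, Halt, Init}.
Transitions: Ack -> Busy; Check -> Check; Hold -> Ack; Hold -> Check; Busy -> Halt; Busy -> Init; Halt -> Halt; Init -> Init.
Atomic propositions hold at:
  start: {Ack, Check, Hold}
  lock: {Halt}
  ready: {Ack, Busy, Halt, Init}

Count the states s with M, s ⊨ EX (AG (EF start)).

2

EF start: least fixpoint, start Z0 = {Ack, Check, Hold}, add states with some successor in Z. Already a fixed point.
Sat(EF start) = {Ack, Check, Hold}
AG (EF start): greatest fixpoint, start Z0 = {Ack, Check, Hold}, keep only states in Sat with every successor in Z. Z1 = {Check, Hold}; Z2 = {Check}; fixed.
Sat(AG (EF start)) = {Check}
Sat(EX (AG (EF start))) = {s : some successor in {Check}} = {Check, Hold}
|Sat(EX (AG (EF start)))| = |{Check, Hold}| = 2.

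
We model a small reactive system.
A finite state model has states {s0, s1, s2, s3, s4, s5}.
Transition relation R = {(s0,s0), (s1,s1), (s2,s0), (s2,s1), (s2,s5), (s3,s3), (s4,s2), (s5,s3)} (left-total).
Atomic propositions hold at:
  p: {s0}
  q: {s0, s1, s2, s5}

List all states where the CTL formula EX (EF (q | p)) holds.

{s0, s1, s2, s4}

Sat(q | p) = {s0, s1, s2, s5}
EF (q | p): least fixpoint, start Z0 = {s0, s1, s2, s5}, add states with some successor in Z. Z1 = {s0, s1, s2, s4, s5}; fixed.
Sat(EF (q | p)) = {s0, s1, s2, s4, s5}
Sat(EX (EF (q | p))) = {s : some successor in {s0, s1, s2, s4, s5}} = {s0, s1, s2, s4}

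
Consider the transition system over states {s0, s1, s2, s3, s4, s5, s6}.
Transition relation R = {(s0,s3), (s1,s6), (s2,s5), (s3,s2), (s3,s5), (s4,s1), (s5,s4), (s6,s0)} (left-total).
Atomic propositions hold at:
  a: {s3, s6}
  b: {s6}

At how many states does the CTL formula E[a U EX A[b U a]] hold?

3

A[b U a]: least fixpoint, start Z0 = Sat(a) = {s3, s6}, add states in Sat(b) with every successor in Z. Already a fixed point.
Sat(A[b U a]) = {s3, s6}
Sat(EX A[b U a]) = {s : some successor in {s3, s6}} = {s0, s1}
E[a U EX A[b U a]]: least fixpoint, start Z0 = Sat(EX A[b U a]) = {s0, s1}, add states in Sat(a) with some successor in Z. Z1 = {s0, s1, s6}; fixed.
Sat(E[a U EX A[b U a]]) = {s0, s1, s6}
|Sat(E[a U EX A[b U a]])| = |{s0, s1, s6}| = 3.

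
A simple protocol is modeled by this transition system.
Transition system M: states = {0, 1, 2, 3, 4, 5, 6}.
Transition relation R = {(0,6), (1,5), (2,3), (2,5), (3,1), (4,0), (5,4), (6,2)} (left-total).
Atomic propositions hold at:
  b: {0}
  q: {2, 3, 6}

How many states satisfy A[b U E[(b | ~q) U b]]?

4

Sat(~q) = {0, 1, 4, 5}
Sat(b | ~q) = {0, 1, 4, 5}
E[(b | ~q) U b]: least fixpoint, start Z0 = Sat(b) = {0}, add states in Sat(b | ~q) with some successor in Z. Z1 = {0, 4}; Z2 = {0, 4, 5}; Z3 = {0, 1, 4, 5}; fixed.
Sat(E[(b | ~q) U b]) = {0, 1, 4, 5}
A[b U E[(b | ~q) U b]]: least fixpoint, start Z0 = Sat(E[(b | ~q) U b]) = {0, 1, 4, 5}, add states in Sat(b) with every successor in Z. Already a fixed point.
Sat(A[b U E[(b | ~q) U b]]) = {0, 1, 4, 5}
|Sat(A[b U E[(b | ~q) U b]])| = |{0, 1, 4, 5}| = 4.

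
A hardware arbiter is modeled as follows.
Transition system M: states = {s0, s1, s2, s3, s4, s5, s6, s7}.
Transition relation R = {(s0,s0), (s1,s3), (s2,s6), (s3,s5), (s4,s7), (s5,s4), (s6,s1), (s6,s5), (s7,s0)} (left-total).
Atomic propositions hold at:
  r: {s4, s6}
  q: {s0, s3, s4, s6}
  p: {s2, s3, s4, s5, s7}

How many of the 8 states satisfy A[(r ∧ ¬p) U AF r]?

Sat(¬p) = {s0, s1, s6}
Sat(r ∧ ¬p) = {s6}
AF r: least fixpoint, start Z0 = {s4, s6}, add states with every successor in Z. Z1 = {s2, s4, s5, s6}; Z2 = {s2, s3, s4, s5, s6}; Z3 = {s1, s2, s3, s4, s5, s6}; fixed.
Sat(AF r) = {s1, s2, s3, s4, s5, s6}
A[(r ∧ ¬p) U AF r]: least fixpoint, start Z0 = Sat(AF r) = {s1, s2, s3, s4, s5, s6}, add states in Sat(r ∧ ¬p) with every successor in Z. Already a fixed point.
Sat(A[(r ∧ ¬p) U AF r]) = {s1, s2, s3, s4, s5, s6}
|Sat(A[(r ∧ ¬p) U AF r])| = |{s1, s2, s3, s4, s5, s6}| = 6.

6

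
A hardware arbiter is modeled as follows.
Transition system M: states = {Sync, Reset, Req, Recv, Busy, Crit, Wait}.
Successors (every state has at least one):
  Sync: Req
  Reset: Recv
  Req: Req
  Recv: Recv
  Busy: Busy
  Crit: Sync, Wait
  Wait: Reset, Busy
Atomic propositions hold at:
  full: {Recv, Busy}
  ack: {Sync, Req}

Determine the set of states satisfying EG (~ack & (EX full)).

Sat(~ack) = {Reset, Recv, Busy, Crit, Wait}
Sat(EX full) = {s : some successor in {Recv, Busy}} = {Reset, Recv, Busy, Wait}
Sat(~ack & (EX full)) = {Reset, Recv, Busy, Wait}
EG (~ack & (EX full)): greatest fixpoint, start Z0 = {Reset, Recv, Busy, Wait}, keep only states in Sat with some successor in Z. Already a fixed point.
Sat(EG (~ack & (EX full))) = {Reset, Recv, Busy, Wait}

{Reset, Recv, Busy, Wait}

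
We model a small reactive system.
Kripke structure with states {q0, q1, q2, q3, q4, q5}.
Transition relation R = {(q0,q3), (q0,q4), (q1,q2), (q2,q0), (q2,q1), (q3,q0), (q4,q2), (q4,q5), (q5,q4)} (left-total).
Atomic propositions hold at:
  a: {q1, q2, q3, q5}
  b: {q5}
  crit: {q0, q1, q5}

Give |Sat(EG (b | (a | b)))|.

Sat(a | b) = {q1, q2, q3, q5}
Sat(b | (a | b)) = {q1, q2, q3, q5}
EG (b | (a | b)): greatest fixpoint, start Z0 = {q1, q2, q3, q5}, keep only states in Sat with some successor in Z. Z1 = {q1, q2}; fixed.
Sat(EG (b | (a | b))) = {q1, q2}
|Sat(EG (b | (a | b)))| = |{q1, q2}| = 2.

2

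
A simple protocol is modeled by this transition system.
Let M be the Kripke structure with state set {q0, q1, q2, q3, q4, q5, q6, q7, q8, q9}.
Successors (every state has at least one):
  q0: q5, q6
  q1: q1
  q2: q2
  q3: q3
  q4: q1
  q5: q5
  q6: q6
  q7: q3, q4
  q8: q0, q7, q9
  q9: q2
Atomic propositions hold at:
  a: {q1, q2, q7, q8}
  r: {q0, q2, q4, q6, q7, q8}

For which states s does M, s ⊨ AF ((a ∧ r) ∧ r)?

Sat(a ∧ r) = {q2, q7, q8}
Sat((a ∧ r) ∧ r) = {q2, q7, q8}
AF ((a ∧ r) ∧ r): least fixpoint, start Z0 = {q2, q7, q8}, add states with every successor in Z. Z1 = {q2, q7, q8, q9}; fixed.
Sat(AF ((a ∧ r) ∧ r)) = {q2, q7, q8, q9}

{q2, q7, q8, q9}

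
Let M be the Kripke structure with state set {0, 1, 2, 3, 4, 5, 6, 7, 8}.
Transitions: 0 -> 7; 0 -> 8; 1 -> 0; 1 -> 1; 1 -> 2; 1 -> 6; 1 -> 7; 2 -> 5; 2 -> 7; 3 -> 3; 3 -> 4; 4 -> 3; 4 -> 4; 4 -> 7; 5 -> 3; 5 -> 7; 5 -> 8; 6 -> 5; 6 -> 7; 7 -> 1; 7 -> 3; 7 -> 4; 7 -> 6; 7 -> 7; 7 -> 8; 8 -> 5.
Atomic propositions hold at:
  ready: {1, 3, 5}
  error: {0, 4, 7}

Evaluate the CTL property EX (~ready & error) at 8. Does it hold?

No

Sat(~ready) = {0, 2, 4, 6, 7, 8}
Sat(~ready & error) = {0, 4, 7}
Sat(EX (~ready & error)) = {s : some successor in {0, 4, 7}} = {0, 1, 2, 3, 4, 5, 6, 7}
8 ∉ Sat(EX (~ready & error)) = {0, 1, 2, 3, 4, 5, 6, 7}, so the formula does not hold at 8.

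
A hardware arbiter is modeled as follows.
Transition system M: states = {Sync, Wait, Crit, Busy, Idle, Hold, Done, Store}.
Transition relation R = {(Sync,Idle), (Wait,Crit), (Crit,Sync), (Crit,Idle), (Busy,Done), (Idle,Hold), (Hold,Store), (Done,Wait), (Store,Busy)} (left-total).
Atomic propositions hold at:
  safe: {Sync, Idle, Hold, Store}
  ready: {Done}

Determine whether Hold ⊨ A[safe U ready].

No

A[safe U ready]: least fixpoint, start Z0 = Sat(ready) = {Done}, add states in Sat(safe) with every successor in Z. Already a fixed point.
Sat(A[safe U ready]) = {Done}
Hold ∉ Sat(A[safe U ready]) = {Done}, so the formula does not hold at Hold.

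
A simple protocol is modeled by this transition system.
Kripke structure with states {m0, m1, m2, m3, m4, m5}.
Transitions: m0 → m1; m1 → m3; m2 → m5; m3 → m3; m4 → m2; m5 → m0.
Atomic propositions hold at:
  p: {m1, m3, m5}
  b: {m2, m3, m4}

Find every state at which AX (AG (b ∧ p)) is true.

Sat(b ∧ p) = {m3}
AG (b ∧ p): greatest fixpoint, start Z0 = {m3}, keep only states in Sat with every successor in Z. Already a fixed point.
Sat(AG (b ∧ p)) = {m3}
Sat(AX (AG (b ∧ p))) = {s : every successor in {m3}} = {m1, m3}

{m1, m3}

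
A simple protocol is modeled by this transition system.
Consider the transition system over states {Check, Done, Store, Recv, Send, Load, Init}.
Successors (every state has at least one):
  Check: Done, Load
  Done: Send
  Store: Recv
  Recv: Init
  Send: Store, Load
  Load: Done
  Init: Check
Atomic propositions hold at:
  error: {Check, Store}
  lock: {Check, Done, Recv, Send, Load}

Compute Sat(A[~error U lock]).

{Check, Done, Recv, Send, Load, Init}

Sat(~error) = {Done, Recv, Send, Load, Init}
A[~error U lock]: least fixpoint, start Z0 = Sat(lock) = {Check, Done, Recv, Send, Load}, add states in Sat(~error) with every successor in Z. Z1 = {Check, Done, Recv, Send, Load, Init}; fixed.
Sat(A[~error U lock]) = {Check, Done, Recv, Send, Load, Init}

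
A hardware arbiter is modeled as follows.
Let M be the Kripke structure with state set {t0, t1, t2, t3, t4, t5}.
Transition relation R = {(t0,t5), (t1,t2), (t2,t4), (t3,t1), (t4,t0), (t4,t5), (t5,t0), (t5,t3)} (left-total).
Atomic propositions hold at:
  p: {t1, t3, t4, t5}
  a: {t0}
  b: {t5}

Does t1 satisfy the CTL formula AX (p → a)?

Yes

Sat(p → a) = {t0, t2}
Sat(AX (p → a)) = {s : every successor in {t0, t2}} = {t1}
t1 ∈ Sat(AX (p → a)) = {t1}, so the formula holds at t1.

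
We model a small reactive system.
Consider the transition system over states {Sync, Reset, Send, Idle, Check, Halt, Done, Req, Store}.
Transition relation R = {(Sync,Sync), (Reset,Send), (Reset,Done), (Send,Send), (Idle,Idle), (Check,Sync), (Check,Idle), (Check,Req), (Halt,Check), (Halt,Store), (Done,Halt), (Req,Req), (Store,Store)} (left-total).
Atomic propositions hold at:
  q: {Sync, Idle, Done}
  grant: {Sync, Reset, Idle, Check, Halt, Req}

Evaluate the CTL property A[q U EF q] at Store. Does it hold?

No

EF q: least fixpoint, start Z0 = {Sync, Idle, Done}, add states with some successor in Z. Z1 = {Sync, Reset, Idle, Check, Done}; Z2 = {Sync, Reset, Idle, Check, Halt, Done}; fixed.
Sat(EF q) = {Sync, Reset, Idle, Check, Halt, Done}
A[q U EF q]: least fixpoint, start Z0 = Sat(EF q) = {Sync, Reset, Idle, Check, Halt, Done}, add states in Sat(q) with every successor in Z. Already a fixed point.
Sat(A[q U EF q]) = {Sync, Reset, Idle, Check, Halt, Done}
Store ∉ Sat(A[q U EF q]) = {Sync, Reset, Idle, Check, Halt, Done}, so the formula does not hold at Store.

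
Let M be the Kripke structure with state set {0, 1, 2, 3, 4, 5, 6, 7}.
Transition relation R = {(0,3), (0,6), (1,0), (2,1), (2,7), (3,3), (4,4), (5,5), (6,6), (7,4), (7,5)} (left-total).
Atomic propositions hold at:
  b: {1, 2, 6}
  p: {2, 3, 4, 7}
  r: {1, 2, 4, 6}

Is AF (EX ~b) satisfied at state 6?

Sat(~b) = {0, 3, 4, 5, 7}
Sat(EX ~b) = {s : some successor in {0, 3, 4, 5, 7}} = {0, 1, 2, 3, 4, 5, 7}
AF (EX ~b): least fixpoint, start Z0 = {0, 1, 2, 3, 4, 5, 7}, add states with every successor in Z. Already a fixed point.
Sat(AF (EX ~b)) = {0, 1, 2, 3, 4, 5, 7}
6 ∉ Sat(AF (EX ~b)) = {0, 1, 2, 3, 4, 5, 7}, so the formula does not hold at 6.

No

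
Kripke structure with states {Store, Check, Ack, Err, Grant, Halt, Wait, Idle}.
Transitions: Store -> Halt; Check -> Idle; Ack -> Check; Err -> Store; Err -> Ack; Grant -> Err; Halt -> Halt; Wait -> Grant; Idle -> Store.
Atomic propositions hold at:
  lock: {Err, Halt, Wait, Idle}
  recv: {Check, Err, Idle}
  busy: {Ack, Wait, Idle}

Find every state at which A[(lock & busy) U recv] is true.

Sat(lock & busy) = {Wait, Idle}
A[(lock & busy) U recv]: least fixpoint, start Z0 = Sat(recv) = {Check, Err, Idle}, add states in Sat(lock & busy) with every successor in Z. Already a fixed point.
Sat(A[(lock & busy) U recv]) = {Check, Err, Idle}

{Check, Err, Idle}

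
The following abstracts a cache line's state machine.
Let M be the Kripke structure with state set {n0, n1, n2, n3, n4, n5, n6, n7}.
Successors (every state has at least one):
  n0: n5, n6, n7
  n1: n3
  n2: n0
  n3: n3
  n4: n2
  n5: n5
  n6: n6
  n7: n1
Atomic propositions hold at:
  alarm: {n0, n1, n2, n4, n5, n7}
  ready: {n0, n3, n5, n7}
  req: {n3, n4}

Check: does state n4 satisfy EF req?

EF req: least fixpoint, start Z0 = {n3, n4}, add states with some successor in Z. Z1 = {n1, n3, n4}; Z2 = {n1, n3, n4, n7}; Z3 = {n0, n1, n3, n4, n7}; Z4 = {n0, n1, n2, n3, n4, n7}; fixed.
Sat(EF req) = {n0, n1, n2, n3, n4, n7}
n4 ∈ Sat(EF req) = {n0, n1, n2, n3, n4, n7}, so the formula holds at n4.

Yes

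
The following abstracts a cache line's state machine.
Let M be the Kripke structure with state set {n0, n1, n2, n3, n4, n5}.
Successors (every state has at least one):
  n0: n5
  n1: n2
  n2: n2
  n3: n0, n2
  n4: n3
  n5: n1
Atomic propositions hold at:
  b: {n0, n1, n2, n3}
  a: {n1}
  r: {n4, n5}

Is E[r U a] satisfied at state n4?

E[r U a]: least fixpoint, start Z0 = Sat(a) = {n1}, add states in Sat(r) with some successor in Z. Z1 = {n1, n5}; fixed.
Sat(E[r U a]) = {n1, n5}
n4 ∉ Sat(E[r U a]) = {n1, n5}, so the formula does not hold at n4.

No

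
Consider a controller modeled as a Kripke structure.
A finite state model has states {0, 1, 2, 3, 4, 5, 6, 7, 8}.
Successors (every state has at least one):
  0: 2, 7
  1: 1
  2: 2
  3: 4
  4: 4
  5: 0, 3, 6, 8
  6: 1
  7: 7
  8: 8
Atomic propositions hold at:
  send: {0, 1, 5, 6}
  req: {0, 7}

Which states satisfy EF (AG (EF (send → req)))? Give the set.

Sat(send → req) = {0, 2, 3, 4, 7, 8}
EF (send → req): least fixpoint, start Z0 = {0, 2, 3, 4, 7, 8}, add states with some successor in Z. Z1 = {0, 2, 3, 4, 5, 7, 8}; fixed.
Sat(EF (send → req)) = {0, 2, 3, 4, 5, 7, 8}
AG (EF (send → req)): greatest fixpoint, start Z0 = {0, 2, 3, 4, 5, 7, 8}, keep only states in Sat with every successor in Z. Z1 = {0, 2, 3, 4, 7, 8}; fixed.
Sat(AG (EF (send → req))) = {0, 2, 3, 4, 7, 8}
EF (AG (EF (send → req))): least fixpoint, start Z0 = {0, 2, 3, 4, 7, 8}, add states with some successor in Z. Z1 = {0, 2, 3, 4, 5, 7, 8}; fixed.
Sat(EF (AG (EF (send → req)))) = {0, 2, 3, 4, 5, 7, 8}

{0, 2, 3, 4, 5, 7, 8}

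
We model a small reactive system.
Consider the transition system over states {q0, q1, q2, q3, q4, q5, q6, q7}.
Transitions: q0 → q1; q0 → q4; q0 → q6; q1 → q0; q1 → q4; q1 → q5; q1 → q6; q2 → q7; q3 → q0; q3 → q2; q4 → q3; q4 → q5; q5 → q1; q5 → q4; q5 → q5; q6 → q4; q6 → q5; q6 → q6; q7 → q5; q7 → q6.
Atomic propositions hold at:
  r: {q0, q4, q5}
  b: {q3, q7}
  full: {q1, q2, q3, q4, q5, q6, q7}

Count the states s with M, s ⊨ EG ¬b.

5

Sat(¬b) = {q0, q1, q2, q4, q5, q6}
EG ¬b: greatest fixpoint, start Z0 = {q0, q1, q2, q4, q5, q6}, keep only states in Sat with some successor in Z. Z1 = {q0, q1, q4, q5, q6}; fixed.
Sat(EG ¬b) = {q0, q1, q4, q5, q6}
|Sat(EG ¬b)| = |{q0, q1, q4, q5, q6}| = 5.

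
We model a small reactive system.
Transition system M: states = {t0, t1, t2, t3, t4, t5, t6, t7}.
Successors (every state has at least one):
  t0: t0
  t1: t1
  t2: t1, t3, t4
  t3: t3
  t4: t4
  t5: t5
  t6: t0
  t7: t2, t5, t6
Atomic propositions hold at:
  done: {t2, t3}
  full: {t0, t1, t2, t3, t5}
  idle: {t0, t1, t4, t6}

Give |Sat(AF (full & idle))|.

Sat(full & idle) = {t0, t1}
AF (full & idle): least fixpoint, start Z0 = {t0, t1}, add states with every successor in Z. Z1 = {t0, t1, t6}; fixed.
Sat(AF (full & idle)) = {t0, t1, t6}
|Sat(AF (full & idle))| = |{t0, t1, t6}| = 3.

3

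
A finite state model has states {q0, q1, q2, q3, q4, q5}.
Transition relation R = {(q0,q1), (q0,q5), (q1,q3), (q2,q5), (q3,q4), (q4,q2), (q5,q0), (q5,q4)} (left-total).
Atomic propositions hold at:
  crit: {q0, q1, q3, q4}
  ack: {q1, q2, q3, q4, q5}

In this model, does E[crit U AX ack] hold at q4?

Yes

Sat(AX ack) = {s : every successor in {q1, q2, q3, q4, q5}} = {q0, q1, q2, q3, q4}
E[crit U AX ack]: least fixpoint, start Z0 = Sat(AX ack) = {q0, q1, q2, q3, q4}, add states in Sat(crit) with some successor in Z. Already a fixed point.
Sat(E[crit U AX ack]) = {q0, q1, q2, q3, q4}
q4 ∈ Sat(E[crit U AX ack]) = {q0, q1, q2, q3, q4}, so the formula holds at q4.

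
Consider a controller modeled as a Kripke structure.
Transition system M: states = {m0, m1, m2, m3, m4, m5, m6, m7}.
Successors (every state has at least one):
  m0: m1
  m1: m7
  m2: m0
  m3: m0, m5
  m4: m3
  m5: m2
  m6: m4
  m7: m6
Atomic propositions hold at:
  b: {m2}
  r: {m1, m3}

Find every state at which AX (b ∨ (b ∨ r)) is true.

Sat(b ∨ r) = {m1, m2, m3}
Sat(b ∨ (b ∨ r)) = {m1, m2, m3}
Sat(AX (b ∨ (b ∨ r))) = {s : every successor in {m1, m2, m3}} = {m0, m4, m5}

{m0, m4, m5}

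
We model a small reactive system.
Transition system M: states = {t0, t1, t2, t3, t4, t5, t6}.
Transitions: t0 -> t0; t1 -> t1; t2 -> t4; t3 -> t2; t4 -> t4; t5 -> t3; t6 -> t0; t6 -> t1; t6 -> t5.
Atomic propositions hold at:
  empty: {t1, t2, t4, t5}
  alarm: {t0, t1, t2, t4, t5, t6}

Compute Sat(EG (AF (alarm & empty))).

{t1, t2, t3, t4, t5}

Sat(alarm & empty) = {t1, t2, t4, t5}
AF (alarm & empty): least fixpoint, start Z0 = {t1, t2, t4, t5}, add states with every successor in Z. Z1 = {t1, t2, t3, t4, t5}; fixed.
Sat(AF (alarm & empty)) = {t1, t2, t3, t4, t5}
EG (AF (alarm & empty)): greatest fixpoint, start Z0 = {t1, t2, t3, t4, t5}, keep only states in Sat with some successor in Z. Already a fixed point.
Sat(EG (AF (alarm & empty))) = {t1, t2, t3, t4, t5}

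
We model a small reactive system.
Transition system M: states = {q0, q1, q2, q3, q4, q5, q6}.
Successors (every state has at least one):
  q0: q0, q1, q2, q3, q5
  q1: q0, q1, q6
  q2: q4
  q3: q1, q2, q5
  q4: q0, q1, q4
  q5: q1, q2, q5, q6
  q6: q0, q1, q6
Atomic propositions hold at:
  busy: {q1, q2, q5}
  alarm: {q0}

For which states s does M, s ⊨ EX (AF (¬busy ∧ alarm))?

Sat(¬busy) = {q0, q3, q4, q6}
Sat(¬busy ∧ alarm) = {q0}
AF (¬busy ∧ alarm): least fixpoint, start Z0 = {q0}, add states with every successor in Z. Already a fixed point.
Sat(AF (¬busy ∧ alarm)) = {q0}
Sat(EX (AF (¬busy ∧ alarm))) = {s : some successor in {q0}} = {q0, q1, q4, q6}

{q0, q1, q4, q6}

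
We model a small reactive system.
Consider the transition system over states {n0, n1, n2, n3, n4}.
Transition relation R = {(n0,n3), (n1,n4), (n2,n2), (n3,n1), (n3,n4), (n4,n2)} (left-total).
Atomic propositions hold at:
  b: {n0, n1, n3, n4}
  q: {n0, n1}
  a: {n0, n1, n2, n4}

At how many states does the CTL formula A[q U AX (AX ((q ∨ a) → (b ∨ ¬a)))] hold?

1

Sat(q ∨ a) = {n0, n1, n2, n4}
Sat(¬a) = {n3}
Sat(b ∨ ¬a) = {n0, n1, n3, n4}
Sat((q ∨ a) → (b ∨ ¬a)) = {n0, n1, n3, n4}
Sat(AX ((q ∨ a) → (b ∨ ¬a))) = {s : every successor in {n0, n1, n3, n4}} = {n0, n1, n3}
Sat(AX (AX ((q ∨ a) → (b ∨ ¬a)))) = {s : every successor in {n0, n1, n3}} = {n0}
A[q U AX (AX ((q ∨ a) → (b ∨ ¬a)))]: least fixpoint, start Z0 = Sat(AX (AX ((q ∨ a) → (b ∨ ¬a)))) = {n0}, add states in Sat(q) with every successor in Z. Already a fixed point.
Sat(A[q U AX (AX ((q ∨ a) → (b ∨ ¬a)))]) = {n0}
|Sat(A[q U AX (AX ((q ∨ a) → (b ∨ ¬a)))])| = |{n0}| = 1.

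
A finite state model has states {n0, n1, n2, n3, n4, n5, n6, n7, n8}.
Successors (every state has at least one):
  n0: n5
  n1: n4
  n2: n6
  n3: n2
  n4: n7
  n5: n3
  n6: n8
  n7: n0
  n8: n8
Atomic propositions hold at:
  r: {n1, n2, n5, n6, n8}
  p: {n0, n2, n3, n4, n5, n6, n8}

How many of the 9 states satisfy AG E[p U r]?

E[p U r]: least fixpoint, start Z0 = Sat(r) = {n1, n2, n5, n6, n8}, add states in Sat(p) with some successor in Z. Z1 = {n0, n1, n2, n3, n5, n6, n8}; fixed.
Sat(E[p U r]) = {n0, n1, n2, n3, n5, n6, n8}
AG E[p U r]: greatest fixpoint, start Z0 = {n0, n1, n2, n3, n5, n6, n8}, keep only states in Sat with every successor in Z. Z1 = {n0, n2, n3, n5, n6, n8}; fixed.
Sat(AG E[p U r]) = {n0, n2, n3, n5, n6, n8}
|Sat(AG E[p U r])| = |{n0, n2, n3, n5, n6, n8}| = 6.

6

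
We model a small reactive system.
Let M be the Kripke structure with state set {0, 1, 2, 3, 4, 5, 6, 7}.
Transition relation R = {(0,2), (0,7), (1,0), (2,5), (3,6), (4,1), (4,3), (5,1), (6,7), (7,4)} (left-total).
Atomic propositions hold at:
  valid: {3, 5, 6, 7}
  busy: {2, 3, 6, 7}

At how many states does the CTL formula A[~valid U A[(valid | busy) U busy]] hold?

7

Sat(~valid) = {0, 1, 2, 4}
Sat(valid | busy) = {2, 3, 5, 6, 7}
A[(valid | busy) U busy]: least fixpoint, start Z0 = Sat(busy) = {2, 3, 6, 7}, add states in Sat(valid | busy) with every successor in Z. Already a fixed point.
Sat(A[(valid | busy) U busy]) = {2, 3, 6, 7}
A[~valid U A[(valid | busy) U busy]]: least fixpoint, start Z0 = Sat(A[(valid | busy) U busy]) = {2, 3, 6, 7}, add states in Sat(~valid) with every successor in Z. Z1 = {0, 2, 3, 6, 7}; Z2 = {0, 1, 2, 3, 6, 7}; Z3 = {0, 1, 2, 3, 4, 6, 7}; fixed.
Sat(A[~valid U A[(valid | busy) U busy]]) = {0, 1, 2, 3, 4, 6, 7}
|Sat(A[~valid U A[(valid | busy) U busy]])| = |{0, 1, 2, 3, 4, 6, 7}| = 7.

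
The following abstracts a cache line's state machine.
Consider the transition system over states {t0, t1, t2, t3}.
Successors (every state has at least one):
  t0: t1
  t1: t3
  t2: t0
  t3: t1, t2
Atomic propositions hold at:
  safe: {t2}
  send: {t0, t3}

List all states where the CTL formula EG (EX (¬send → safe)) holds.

{t1, t3}

Sat(¬send) = {t1, t2}
Sat(¬send → safe) = {t0, t2, t3}
Sat(EX (¬send → safe)) = {s : some successor in {t0, t2, t3}} = {t1, t2, t3}
EG (EX (¬send → safe)): greatest fixpoint, start Z0 = {t1, t2, t3}, keep only states in Sat with some successor in Z. Z1 = {t1, t3}; fixed.
Sat(EG (EX (¬send → safe))) = {t1, t3}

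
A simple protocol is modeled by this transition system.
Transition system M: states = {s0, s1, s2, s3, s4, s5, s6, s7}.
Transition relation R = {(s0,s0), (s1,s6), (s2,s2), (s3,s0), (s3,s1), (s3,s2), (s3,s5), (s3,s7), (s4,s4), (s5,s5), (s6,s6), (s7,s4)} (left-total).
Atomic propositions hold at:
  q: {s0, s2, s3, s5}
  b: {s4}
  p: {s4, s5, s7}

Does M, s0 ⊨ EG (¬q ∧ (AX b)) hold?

Sat(¬q) = {s1, s4, s6, s7}
Sat(AX b) = {s : every successor in {s4}} = {s4, s7}
Sat(¬q ∧ (AX b)) = {s4, s7}
EG (¬q ∧ (AX b)): greatest fixpoint, start Z0 = {s4, s7}, keep only states in Sat with some successor in Z. Already a fixed point.
Sat(EG (¬q ∧ (AX b))) = {s4, s7}
s0 ∉ Sat(EG (¬q ∧ (AX b))) = {s4, s7}, so the formula does not hold at s0.

No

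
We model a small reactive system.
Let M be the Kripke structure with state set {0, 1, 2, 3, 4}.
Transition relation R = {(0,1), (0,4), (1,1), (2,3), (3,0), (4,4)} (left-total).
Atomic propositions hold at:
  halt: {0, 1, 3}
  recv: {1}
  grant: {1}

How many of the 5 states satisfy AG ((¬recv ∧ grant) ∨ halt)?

1

Sat(¬recv) = {0, 2, 3, 4}
Sat(¬recv ∧ grant) = ∅
Sat((¬recv ∧ grant) ∨ halt) = {0, 1, 3}
AG ((¬recv ∧ grant) ∨ halt): greatest fixpoint, start Z0 = {0, 1, 3}, keep only states in Sat with every successor in Z. Z1 = {1, 3}; Z2 = {1}; fixed.
Sat(AG ((¬recv ∧ grant) ∨ halt)) = {1}
|Sat(AG ((¬recv ∧ grant) ∨ halt))| = |{1}| = 1.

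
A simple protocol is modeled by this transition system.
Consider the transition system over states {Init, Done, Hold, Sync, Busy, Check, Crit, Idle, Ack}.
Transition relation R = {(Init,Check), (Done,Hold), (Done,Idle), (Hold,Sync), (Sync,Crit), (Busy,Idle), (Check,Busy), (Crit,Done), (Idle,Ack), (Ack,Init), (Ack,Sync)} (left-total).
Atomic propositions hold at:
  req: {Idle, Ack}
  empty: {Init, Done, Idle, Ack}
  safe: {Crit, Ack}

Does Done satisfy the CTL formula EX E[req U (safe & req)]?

Yes

Sat(safe & req) = {Ack}
E[req U (safe & req)]: least fixpoint, start Z0 = Sat((safe & req)) = {Ack}, add states in Sat(req) with some successor in Z. Z1 = {Idle, Ack}; fixed.
Sat(E[req U (safe & req)]) = {Idle, Ack}
Sat(EX E[req U (safe & req)]) = {s : some successor in {Idle, Ack}} = {Done, Busy, Idle}
Done ∈ Sat(EX E[req U (safe & req)]) = {Done, Busy, Idle}, so the formula holds at Done.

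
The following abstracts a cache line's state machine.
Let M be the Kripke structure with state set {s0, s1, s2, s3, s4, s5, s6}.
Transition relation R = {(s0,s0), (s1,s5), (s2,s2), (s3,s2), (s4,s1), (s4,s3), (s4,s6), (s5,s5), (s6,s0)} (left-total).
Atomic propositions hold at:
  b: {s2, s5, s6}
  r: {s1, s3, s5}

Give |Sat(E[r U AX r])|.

2

Sat(AX r) = {s : every successor in {s1, s3, s5}} = {s1, s5}
E[r U AX r]: least fixpoint, start Z0 = Sat(AX r) = {s1, s5}, add states in Sat(r) with some successor in Z. Already a fixed point.
Sat(E[r U AX r]) = {s1, s5}
|Sat(E[r U AX r])| = |{s1, s5}| = 2.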